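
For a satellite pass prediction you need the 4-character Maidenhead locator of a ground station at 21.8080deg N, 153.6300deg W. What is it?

BL31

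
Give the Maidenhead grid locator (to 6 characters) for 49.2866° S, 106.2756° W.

Shift to the Maidenhead origin (180°W, 90°S): lon 73.7244, lat 40.7134.
Field (20°×10°, letters A–R): 73.7244/20 → 3 → D, 40.7134/10 → 4 → E; chars DE.
Square (2°×1°, digits 0–9): 13.7244/2 → 6, 0.7134/1 → 0; chars 60.
Subsquare (5′×2.5′, letters a–x): 1.7244/0.0833333 → 20 → u, 0.7134/0.0416667 → 17 → r; chars ur.

DE60ur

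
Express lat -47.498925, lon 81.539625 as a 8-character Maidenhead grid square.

Shift to the Maidenhead origin (180°W, 90°S): lon 261.53963, lat 42.50108.
Field: lon ⌊261.53963/20⌋ = 13 → N; lat ⌊42.50108/10⌋ = 4 → E.
Square: lon ⌊1.53963/2⌋ = 0; lat ⌊2.50108/1⌋ = 2.
Subsquare: lon ⌊1.53963/0.0833333⌋ = 18 → s; lat ⌊0.50108/0.0416667⌋ = 12 → m.
Extended square: lon ⌊0.03963/0.00833333⌋ = 4; lat ⌊0.00108/0.00416667⌋ = 0.

NE02sm40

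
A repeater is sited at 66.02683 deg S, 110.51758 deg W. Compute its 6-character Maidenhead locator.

DC43rx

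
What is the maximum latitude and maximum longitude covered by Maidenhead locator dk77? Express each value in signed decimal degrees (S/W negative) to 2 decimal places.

18.00, -104.00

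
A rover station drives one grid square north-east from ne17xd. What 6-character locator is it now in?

Longitude subsquare x = 23; +1 → 24, wraps to 0 = a, carry into square.
Longitude square 1; +1 → 2.
Latitude subsquare d = 3; +1 → 4 = e.

NE27ae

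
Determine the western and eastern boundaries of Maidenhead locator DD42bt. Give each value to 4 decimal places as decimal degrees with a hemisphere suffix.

Field D=3, D=3: +3·20° lon, +3·10° lat → SW at lon -120°, lat -60°.
Square 4, 2: +4·2° lon, +2·1° lat → SW at lon -112°, lat -58°.
Subsquare b=1, t=19: +1·0.0833333° lon, +19·0.0416667° lat → SW at lon -111.917°, lat -57.2083°.
Cell spans 0.0833333° lon × 0.0416667° lat.
west 111.9167° W, east 111.8333° W.

111.9167° W, 111.8333° W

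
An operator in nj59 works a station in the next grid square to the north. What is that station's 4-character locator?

NK50

Latitude square 9; +1 → 10, wraps to 0, carry into field.
Latitude field J = 9; +1 → 10 = K.
The longitude characters are unchanged.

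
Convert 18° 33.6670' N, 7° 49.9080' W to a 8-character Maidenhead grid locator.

Offset from 180°W / 90°S: lon 172.16820°, lat 108.56112°.
Field (20°×10°, letters A–R): 172.16820/20 → 8 → I, 108.56112/10 → 10 → K; chars IK.
Square (2°×1°, digits 0–9): 12.16820/2 → 6, 8.56112/1 → 8; chars 68.
Subsquare (5′×2.5′, letters a–x): 0.16820/0.0833333 → 2 → c, 0.56112/0.0416667 → 13 → n; chars cn.
Extended square (30″×15″, digits 0–9): 0.00153/0.00833333 → 0, 0.01945/0.00416667 → 4; chars 04.

IK68cn04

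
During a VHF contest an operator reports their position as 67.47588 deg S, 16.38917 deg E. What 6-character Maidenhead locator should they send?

JC82em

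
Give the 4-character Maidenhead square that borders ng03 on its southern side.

NG02

Latitude square 3; −1 → 2.
The longitude characters are unchanged.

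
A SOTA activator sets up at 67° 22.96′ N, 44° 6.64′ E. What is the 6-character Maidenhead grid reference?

LP27bj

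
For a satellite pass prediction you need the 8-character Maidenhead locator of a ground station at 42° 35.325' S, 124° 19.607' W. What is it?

CE77uj08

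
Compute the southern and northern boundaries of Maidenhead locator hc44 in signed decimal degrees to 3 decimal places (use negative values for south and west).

-66.000, -65.000

Field H=7, C=2: +7·20° lon, +2·10° lat → SW at lon -40°, lat -70°.
Square 4, 4: +4·2° lon, +4·1° lat → SW at lon -32°, lat -66°.
Cell spans 2° lon × 1° lat.
south -66.000, north -65.000.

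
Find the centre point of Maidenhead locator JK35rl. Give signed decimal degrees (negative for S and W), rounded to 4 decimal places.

15.4792, 7.4583

Field J=9, K=10: +9·20° lon, +10·10° lat → SW at lon 0°, lat 10°.
Square 3, 5: +3·2° lon, +5·1° lat → SW at lon 6°, lat 15°.
Subsquare r=17, l=11: +17·0.0833333° lon, +11·0.0416667° lat → SW at lon 7.41667°, lat 15.4583°.
Cell spans 0.0833333° lon × 0.0416667° lat. Centre is SW corner plus half of each.
latitude 15.4792, longitude 7.4583.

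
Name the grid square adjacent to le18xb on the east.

LE28ab

Longitude subsquare x = 23; +1 → 24, wraps to 0 = a, carry into square.
Longitude square 1; +1 → 2.
The latitude characters are unchanged.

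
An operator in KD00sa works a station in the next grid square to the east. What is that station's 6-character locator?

Longitude subsquare s = 18; +1 → 19 = t.
The latitude characters are unchanged.

KD00ta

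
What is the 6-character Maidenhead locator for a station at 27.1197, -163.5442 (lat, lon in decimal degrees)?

AL87fc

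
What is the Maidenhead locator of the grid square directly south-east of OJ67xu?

Longitude subsquare x = 23; +1 → 24, wraps to 0 = a, carry into square.
Longitude square 6; +1 → 7.
Latitude subsquare u = 20; −1 → 19 = t.

OJ77at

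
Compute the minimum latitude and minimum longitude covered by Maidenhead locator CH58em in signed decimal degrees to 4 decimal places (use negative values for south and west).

-11.5000, -129.6667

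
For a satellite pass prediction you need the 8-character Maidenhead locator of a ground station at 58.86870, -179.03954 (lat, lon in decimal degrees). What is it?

Offset from 180°W / 90°S: lon 0.96046°, lat 148.86870°.
Field: lon ⌊0.96046/20⌋ = 0 → A; lat ⌊148.86870/10⌋ = 14 → O.
Square: lon ⌊0.96046/2⌋ = 0; lat ⌊8.86870/1⌋ = 8.
Subsquare: lon ⌊0.96046/0.0833333⌋ = 11 → l; lat ⌊0.86870/0.0416667⌋ = 20 → u.
Extended square: lon ⌊0.04379/0.00833333⌋ = 5; lat ⌊0.03537/0.00416667⌋ = 8.

AO08lu58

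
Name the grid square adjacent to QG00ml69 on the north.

QG00mm60

Latitude extended square 9; +1 → 10, wraps to 0, carry into subsquare.
Latitude subsquare l = 11; +1 → 12 = m.
The longitude characters are unchanged.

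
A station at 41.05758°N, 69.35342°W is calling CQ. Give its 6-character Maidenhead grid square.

FN51hb

Offset from 180°W / 90°S: lon 110.6466°, lat 131.0576°.
Field: lon ⌊110.6466/20⌋ = 5 → F; lat ⌊131.0576/10⌋ = 13 → N.
Square: lon ⌊10.6466/2⌋ = 5; lat ⌊1.0576/1⌋ = 1.
Subsquare: lon ⌊0.6466/0.0833333⌋ = 7 → h; lat ⌊0.0576/0.0416667⌋ = 1 → b.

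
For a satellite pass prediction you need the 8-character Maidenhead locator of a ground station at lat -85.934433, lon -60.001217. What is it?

FA94xb95

Add 180° to longitude and 90° to latitude: 119.99878, 4.06557.
Field: 119.99878/20 → 5 → F, 4.06557/10 → 0 → A; chars FA.
Square: 19.99878/2 → 9, 4.06557/1 → 4; chars 94.
Subsquare: 1.99878/0.0833333 → 23 → x, 0.06557/0.0416667 → 1 → b; chars xb.
Extended square: 0.08212/0.00833333 → 9, 0.02390/0.00416667 → 5; chars 95.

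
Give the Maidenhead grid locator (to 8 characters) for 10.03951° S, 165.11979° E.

RH29nx40

Offset from 180°W / 90°S: lon 345.11979°, lat 79.96049°.
Field: lon ⌊345.11979/20⌋ = 17 → R; lat ⌊79.96049/10⌋ = 7 → H.
Square: lon ⌊5.11979/2⌋ = 2; lat ⌊9.96049/1⌋ = 9.
Subsquare: lon ⌊1.11979/0.0833333⌋ = 13 → n; lat ⌊0.96049/0.0416667⌋ = 23 → x.
Extended square: lon ⌊0.03646/0.00833333⌋ = 4; lat ⌊0.00216/0.00416667⌋ = 0.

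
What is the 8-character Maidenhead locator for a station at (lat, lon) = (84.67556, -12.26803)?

IR34uq72

Shift to the Maidenhead origin (180°W, 90°S): lon 167.73197, lat 174.67556.
Field: 167.73197/20 → 8 → I, 174.67556/10 → 17 → R; chars IR.
Square: 7.73197/2 → 3, 4.67556/1 → 4; chars 34.
Subsquare: 1.73197/0.0833333 → 20 → u, 0.67556/0.0416667 → 16 → q; chars uq.
Extended square: 0.06530/0.00833333 → 7, 0.00889/0.00416667 → 2; chars 72.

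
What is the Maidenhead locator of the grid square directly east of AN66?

Longitude square 6; +1 → 7.
The latitude characters are unchanged.

AN76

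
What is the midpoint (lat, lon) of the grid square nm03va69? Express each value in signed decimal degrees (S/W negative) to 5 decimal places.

33.03958, 81.80417

Field N=13, M=12: +13·20° lon, +12·10° lat → SW at lon 80°, lat 30°.
Square 0, 3: +0·2° lon, +3·1° lat → SW at lon 80°, lat 33°.
Subsquare v=21, a=0: +21·0.0833333° lon, +0·0.0416667° lat → SW at lon 81.75°, lat 33°.
Extended square 6, 9: +6·0.00833333° lon, +9·0.00416667° lat → SW at lon 81.8°, lat 33.0375°.
Cell spans 0.00833333° lon × 0.00416667° lat. Centre is SW corner plus half of each.
latitude 33.03958, longitude 81.80417.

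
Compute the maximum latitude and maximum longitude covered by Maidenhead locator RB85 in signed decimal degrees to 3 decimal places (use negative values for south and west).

Field R=17, B=1: +17·20° lon, +1·10° lat → SW at lon 160°, lat -80°.
Square 8, 5: +8·2° lon, +5·1° lat → SW at lon 176°, lat -75°.
Cell spans 2° lon × 1° lat. NE corner is SW corner plus one full cell.
latitude -74.000, longitude 178.000.

-74.000, 178.000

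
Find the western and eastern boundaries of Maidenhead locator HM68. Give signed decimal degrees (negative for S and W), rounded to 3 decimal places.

Field H=7, M=12: +7·20° lon, +12·10° lat → SW at lon -40°, lat 30°.
Square 6, 8: +6·2° lon, +8·1° lat → SW at lon -28°, lat 38°.
Cell spans 2° lon × 1° lat.
west -28.000, east -26.000.

-28.000, -26.000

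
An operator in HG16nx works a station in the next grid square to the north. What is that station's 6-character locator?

Latitude subsquare x = 23; +1 → 24, wraps to 0 = a, carry into square.
Latitude square 6; +1 → 7.
The longitude characters are unchanged.

HG17na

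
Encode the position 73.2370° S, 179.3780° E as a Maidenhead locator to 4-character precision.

Shift to the Maidenhead origin (180°W, 90°S): lon 359.38, lat 16.76.
Field (20°×10°, letters A–R): 359.38/20 → 17 → R, 16.76/10 → 1 → B; chars RB.
Square (2°×1°, digits 0–9): 19.38/2 → 9, 6.76/1 → 6; chars 96.

RB96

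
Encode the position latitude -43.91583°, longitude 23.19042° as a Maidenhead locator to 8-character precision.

Shift to the Maidenhead origin (180°W, 90°S): lon 203.19042, lat 46.08417.
Field: lon ⌊203.19042/20⌋ = 10 → K; lat ⌊46.08417/10⌋ = 4 → E.
Square: lon ⌊3.19042/2⌋ = 1; lat ⌊6.08417/1⌋ = 6.
Subsquare: lon ⌊1.19042/0.0833333⌋ = 14 → o; lat ⌊0.08417/0.0416667⌋ = 2 → c.
Extended square: lon ⌊0.02375/0.00833333⌋ = 2; lat ⌊0.00084/0.00416667⌋ = 0.

KE16oc20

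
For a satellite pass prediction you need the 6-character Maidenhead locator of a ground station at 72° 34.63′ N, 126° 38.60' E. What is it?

Add 180° to longitude and 90° to latitude: 306.6433, 162.5772.
Field: lon ⌊306.6433/20⌋ = 15 → P; lat ⌊162.5772/10⌋ = 16 → Q.
Square: lon ⌊6.6433/2⌋ = 3; lat ⌊2.5772/1⌋ = 2.
Subsquare: lon ⌊0.6433/0.0833333⌋ = 7 → h; lat ⌊0.5772/0.0416667⌋ = 13 → n.

PQ32hn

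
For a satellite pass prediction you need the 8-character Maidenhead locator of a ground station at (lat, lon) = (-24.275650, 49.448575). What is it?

LG45rr33

Add 180° to longitude and 90° to latitude: 229.44858, 65.72435.
Field: 229.44858/20 → 11 → L, 65.72435/10 → 6 → G; chars LG.
Square: 9.44858/2 → 4, 5.72435/1 → 5; chars 45.
Subsquare: 1.44858/0.0833333 → 17 → r, 0.72435/0.0416667 → 17 → r; chars rr.
Extended square: 0.03191/0.00833333 → 3, 0.01602/0.00416667 → 3; chars 33.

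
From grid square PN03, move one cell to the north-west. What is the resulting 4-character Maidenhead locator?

ON94

Longitude square 0; −1 → -1, wraps to 9, carry into field.
Longitude field P = 15; −1 → 14 = O.
Latitude square 3; +1 → 4.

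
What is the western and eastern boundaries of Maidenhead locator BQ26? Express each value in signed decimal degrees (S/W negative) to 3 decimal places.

-156.000, -154.000

Field B=1, Q=16: +1·20° lon, +16·10° lat → SW at lon -160°, lat 70°.
Square 2, 6: +2·2° lon, +6·1° lat → SW at lon -156°, lat 76°.
Cell spans 2° lon × 1° lat.
west -156.000, east -154.000.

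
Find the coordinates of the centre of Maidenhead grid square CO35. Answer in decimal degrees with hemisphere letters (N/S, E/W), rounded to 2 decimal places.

Field C=2, O=14: +2·20° lon, +14·10° lat → SW at lon -140°, lat 50°.
Square 3, 5: +3·2° lon, +5·1° lat → SW at lon -134°, lat 55°.
Cell spans 2° lon × 1° lat. Centre is SW corner plus half of each.
latitude 55.50° N, longitude 133.00° W.

55.50° N, 133.00° W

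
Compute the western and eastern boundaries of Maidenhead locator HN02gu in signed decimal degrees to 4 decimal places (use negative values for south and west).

-39.5000, -39.4167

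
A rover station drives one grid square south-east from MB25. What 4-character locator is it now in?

MB34

Longitude square 2; +1 → 3.
Latitude square 5; −1 → 4.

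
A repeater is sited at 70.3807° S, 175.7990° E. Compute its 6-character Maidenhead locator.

Shift to the Maidenhead origin (180°W, 90°S): lon 355.7990, lat 19.6193.
Field: lon ⌊355.7990/20⌋ = 17 → R; lat ⌊19.6193/10⌋ = 1 → B.
Square: lon ⌊15.7990/2⌋ = 7; lat ⌊9.6193/1⌋ = 9.
Subsquare: lon ⌊1.7990/0.0833333⌋ = 21 → v; lat ⌊0.6193/0.0416667⌋ = 14 → o.

RB79vo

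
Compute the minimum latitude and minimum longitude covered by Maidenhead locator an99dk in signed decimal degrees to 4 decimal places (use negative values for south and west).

Field A=0, N=13: +0·20° lon, +13·10° lat → SW at lon -180°, lat 40°.
Square 9, 9: +9·2° lon, +9·1° lat → SW at lon -162°, lat 49°.
Subsquare d=3, k=10: +3·0.0833333° lon, +10·0.0416667° lat → SW at lon -161.75°, lat 49.4167°.
latitude 49.4167, longitude -161.7500.

49.4167, -161.7500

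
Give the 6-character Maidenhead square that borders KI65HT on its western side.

Longitude subsquare h = 7; −1 → 6 = g.
The latitude characters are unchanged.

KI65gt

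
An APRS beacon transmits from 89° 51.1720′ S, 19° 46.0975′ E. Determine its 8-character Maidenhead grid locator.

Add 180° to longitude and 90° to latitude: 199.76829, 0.14713.
Field (20°×10°, letters A–R): 199.76829/20 → 9 → J, 0.14713/10 → 0 → A; chars JA.
Square (2°×1°, digits 0–9): 19.76829/2 → 9, 0.14713/1 → 0; chars 90.
Subsquare (5′×2.5′, letters a–x): 1.76829/0.0833333 → 21 → v, 0.14713/0.0416667 → 3 → d; chars vd.
Extended square (30″×15″, digits 0–9): 0.01829/0.00833333 → 2, 0.02213/0.00416667 → 5; chars 25.

JA90vd25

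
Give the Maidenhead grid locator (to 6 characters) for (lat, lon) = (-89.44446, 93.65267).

NA60tn

Offset from 180°W / 90°S: lon 273.6527°, lat 0.5555°.
Field: lon ⌊273.6527/20⌋ = 13 → N; lat ⌊0.5555/10⌋ = 0 → A.
Square: lon ⌊13.6527/2⌋ = 6; lat ⌊0.5555/1⌋ = 0.
Subsquare: lon ⌊1.6527/0.0833333⌋ = 19 → t; lat ⌊0.5555/0.0416667⌋ = 13 → n.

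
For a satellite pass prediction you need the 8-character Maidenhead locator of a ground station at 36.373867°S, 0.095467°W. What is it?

Shift to the Maidenhead origin (180°W, 90°S): lon 179.90453, lat 53.62613.
Field (20°×10°, letters A–R): lon ⌊179.90453/20⌋ = 8 → I; lat ⌊53.62613/10⌋ = 5 → F.
Square (2°×1°, digits 0–9): lon ⌊19.90453/2⌋ = 9; lat ⌊3.62613/1⌋ = 3.
Subsquare (5′×2.5′, letters a–x): lon ⌊1.90453/0.0833333⌋ = 22 → w; lat ⌊0.62613/0.0416667⌋ = 15 → p.
Extended square (30″×15″, digits 0–9): lon ⌊0.07120/0.00833333⌋ = 8; lat ⌊0.00113/0.00416667⌋ = 0.

IF93wp80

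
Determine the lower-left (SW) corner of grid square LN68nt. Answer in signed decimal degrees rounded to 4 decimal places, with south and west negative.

48.7917, 53.0833

Field L=11, N=13: +11·20° lon, +13·10° lat → SW at lon 40°, lat 40°.
Square 6, 8: +6·2° lon, +8·1° lat → SW at lon 52°, lat 48°.
Subsquare n=13, t=19: +13·0.0833333° lon, +19·0.0416667° lat → SW at lon 53.0833°, lat 48.7917°.
latitude 48.7917, longitude 53.0833.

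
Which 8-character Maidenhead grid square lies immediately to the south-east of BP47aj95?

Longitude extended square 9; +1 → 10, wraps to 0, carry into subsquare.
Longitude subsquare a = 0; +1 → 1 = b.
Latitude extended square 5; −1 → 4.

BP47bj04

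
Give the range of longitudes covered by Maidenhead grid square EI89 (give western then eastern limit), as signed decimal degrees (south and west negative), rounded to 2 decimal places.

-84.00, -82.00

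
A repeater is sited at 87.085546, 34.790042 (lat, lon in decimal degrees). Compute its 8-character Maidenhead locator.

KR77jc40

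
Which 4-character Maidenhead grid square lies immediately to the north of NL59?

Latitude square 9; +1 → 10, wraps to 0, carry into field.
Latitude field L = 11; +1 → 12 = M.
The longitude characters are unchanged.

NM50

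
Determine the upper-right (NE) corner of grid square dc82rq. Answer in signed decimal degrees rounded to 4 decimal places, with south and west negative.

-67.2917, -102.5000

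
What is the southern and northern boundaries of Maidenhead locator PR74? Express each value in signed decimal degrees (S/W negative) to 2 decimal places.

84.00, 85.00

Field P=15, R=17: +15·20° lon, +17·10° lat → SW at lon 120°, lat 80°.
Square 7, 4: +7·2° lon, +4·1° lat → SW at lon 134°, lat 84°.
Cell spans 2° lon × 1° lat.
south 84.00, north 85.00.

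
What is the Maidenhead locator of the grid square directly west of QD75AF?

Longitude subsquare a = 0; −1 → -1, wraps to 23 = x, carry into square.
Longitude square 7; −1 → 6.
The latitude characters are unchanged.

QD65xf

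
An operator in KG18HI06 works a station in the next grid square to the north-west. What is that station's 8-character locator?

KG18gi97

Longitude extended square 0; −1 → -1, wraps to 9, carry into subsquare.
Longitude subsquare h = 7; −1 → 6 = g.
Latitude extended square 6; +1 → 7.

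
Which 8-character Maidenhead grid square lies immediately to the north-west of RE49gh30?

RE49gh21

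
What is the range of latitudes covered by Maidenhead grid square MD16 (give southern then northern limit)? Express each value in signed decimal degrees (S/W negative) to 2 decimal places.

Field M=12, D=3: +12·20° lon, +3·10° lat → SW at lon 60°, lat -60°.
Square 1, 6: +1·2° lon, +6·1° lat → SW at lon 62°, lat -54°.
Cell spans 2° lon × 1° lat.
south -54.00, north -53.00.

-54.00, -53.00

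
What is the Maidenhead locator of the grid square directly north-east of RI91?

AI02

Longitude square 9; +1 → 10, wraps to 0, carry into field.
Longitude field R = 17; +1 → 18, wraps to 0 = A, wrapping around the antimeridian.
Latitude square 1; +1 → 2.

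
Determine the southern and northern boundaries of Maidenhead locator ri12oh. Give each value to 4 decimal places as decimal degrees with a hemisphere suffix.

7.7083° S, 7.6667° S

Field R=17, I=8: +17·20° lon, +8·10° lat → SW at lon 160°, lat -10°.
Square 1, 2: +1·2° lon, +2·1° lat → SW at lon 162°, lat -8°.
Subsquare o=14, h=7: +14·0.0833333° lon, +7·0.0416667° lat → SW at lon 163.167°, lat -7.70833°.
Cell spans 0.0833333° lon × 0.0416667° lat.
south 7.7083° S, north 7.6667° S.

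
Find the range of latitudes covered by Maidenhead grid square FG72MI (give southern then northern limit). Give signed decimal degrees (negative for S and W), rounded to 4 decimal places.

-27.6667, -27.6250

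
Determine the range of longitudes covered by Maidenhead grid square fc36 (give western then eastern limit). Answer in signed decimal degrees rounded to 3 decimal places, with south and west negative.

-74.000, -72.000

Field F=5, C=2: +5·20° lon, +2·10° lat → SW at lon -80°, lat -70°.
Square 3, 6: +3·2° lon, +6·1° lat → SW at lon -74°, lat -64°.
Cell spans 2° lon × 1° lat.
west -74.000, east -72.000.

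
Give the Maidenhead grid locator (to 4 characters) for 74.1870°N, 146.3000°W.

BQ64

Shift to the Maidenhead origin (180°W, 90°S): lon 33.70, lat 164.19.
Field: lon ⌊33.70/20⌋ = 1 → B; lat ⌊164.19/10⌋ = 16 → Q.
Square: lon ⌊13.70/2⌋ = 6; lat ⌊4.19/1⌋ = 4.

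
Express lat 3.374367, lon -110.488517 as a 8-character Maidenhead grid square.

Shift to the Maidenhead origin (180°W, 90°S): lon 69.51148, lat 93.37437.
Field: 69.51148/20 → 3 → D, 93.37437/10 → 9 → J; chars DJ.
Square: 9.51148/2 → 4, 3.37437/1 → 3; chars 43.
Subsquare: 1.51148/0.0833333 → 18 → s, 0.37437/0.0416667 → 8 → i; chars si.
Extended square: 0.01148/0.00833333 → 1, 0.04103/0.00416667 → 9; chars 19.

DJ43si19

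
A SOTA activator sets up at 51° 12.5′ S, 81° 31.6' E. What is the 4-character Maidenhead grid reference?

Shift to the Maidenhead origin (180°W, 90°S): lon 261.53, lat 38.79.
Field: lon ⌊261.53/20⌋ = 13 → N; lat ⌊38.79/10⌋ = 3 → D.
Square: lon ⌊1.53/2⌋ = 0; lat ⌊8.79/1⌋ = 8.

ND08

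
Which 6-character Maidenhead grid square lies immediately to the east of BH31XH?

BH41ah

Longitude subsquare x = 23; +1 → 24, wraps to 0 = a, carry into square.
Longitude square 3; +1 → 4.
The latitude characters are unchanged.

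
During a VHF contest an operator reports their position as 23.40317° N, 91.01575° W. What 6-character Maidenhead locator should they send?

EL43lj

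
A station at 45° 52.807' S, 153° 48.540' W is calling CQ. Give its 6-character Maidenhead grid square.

BE34cc

Add 180° to longitude and 90° to latitude: 26.1910, 44.1199.
Field: lon ⌊26.1910/20⌋ = 1 → B; lat ⌊44.1199/10⌋ = 4 → E.
Square: lon ⌊6.1910/2⌋ = 3; lat ⌊4.1199/1⌋ = 4.
Subsquare: lon ⌊0.1910/0.0833333⌋ = 2 → c; lat ⌊0.1199/0.0416667⌋ = 2 → c.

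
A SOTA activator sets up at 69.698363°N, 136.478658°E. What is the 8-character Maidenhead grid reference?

PP89fq77

Offset from 180°W / 90°S: lon 316.47866°, lat 159.69836°.
Field (20°×10°, letters A–R): 316.47866/20 → 15 → P, 159.69836/10 → 15 → P; chars PP.
Square (2°×1°, digits 0–9): 16.47866/2 → 8, 9.69836/1 → 9; chars 89.
Subsquare (5′×2.5′, letters a–x): 0.47866/0.0833333 → 5 → f, 0.69836/0.0416667 → 16 → q; chars fq.
Extended square (30″×15″, digits 0–9): 0.06199/0.00833333 → 7, 0.03170/0.00416667 → 7; chars 77.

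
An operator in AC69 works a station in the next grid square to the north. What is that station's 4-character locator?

Latitude square 9; +1 → 10, wraps to 0, carry into field.
Latitude field C = 2; +1 → 3 = D.
The longitude characters are unchanged.

AD60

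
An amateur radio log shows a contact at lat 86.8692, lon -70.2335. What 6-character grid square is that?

Shift to the Maidenhead origin (180°W, 90°S): lon 109.7665, lat 176.8692.
Field (20°×10°, letters A–R): 109.7665/20 → 5 → F, 176.8692/10 → 17 → R; chars FR.
Square (2°×1°, digits 0–9): 9.7665/2 → 4, 6.8692/1 → 6; chars 46.
Subsquare (5′×2.5′, letters a–x): 1.7665/0.0833333 → 21 → v, 0.8692/0.0416667 → 20 → u; chars vu.

FR46vu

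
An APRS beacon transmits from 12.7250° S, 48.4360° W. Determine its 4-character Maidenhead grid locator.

GH57

Add 180° to longitude and 90° to latitude: 131.56, 77.28.
Field (20°×10°, letters A–R): lon ⌊131.56/20⌋ = 6 → G; lat ⌊77.28/10⌋ = 7 → H.
Square (2°×1°, digits 0–9): lon ⌊11.56/2⌋ = 5; lat ⌊7.28/1⌋ = 7.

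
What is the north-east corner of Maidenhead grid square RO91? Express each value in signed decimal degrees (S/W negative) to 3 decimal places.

52.000, 180.000

Field R=17, O=14: +17·20° lon, +14·10° lat → SW at lon 160°, lat 50°.
Square 9, 1: +9·2° lon, +1·1° lat → SW at lon 178°, lat 51°.
Cell spans 2° lon × 1° lat. NE corner is SW corner plus one full cell.
latitude 52.000, longitude 180.000.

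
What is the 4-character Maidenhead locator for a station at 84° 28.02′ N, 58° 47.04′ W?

Add 180° to longitude and 90° to latitude: 121.22, 174.47.
Field: 121.22/20 → 6 → G, 174.47/10 → 17 → R; chars GR.
Square: 1.22/2 → 0, 4.47/1 → 4; chars 04.

GR04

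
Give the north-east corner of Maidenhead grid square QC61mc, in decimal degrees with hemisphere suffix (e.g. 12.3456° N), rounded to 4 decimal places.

Field Q=16, C=2: +16·20° lon, +2·10° lat → SW at lon 140°, lat -70°.
Square 6, 1: +6·2° lon, +1·1° lat → SW at lon 152°, lat -69°.
Subsquare m=12, c=2: +12·0.0833333° lon, +2·0.0416667° lat → SW at lon 153°, lat -68.9167°.
Cell spans 0.0833333° lon × 0.0416667° lat. NE corner is SW corner plus one full cell.
latitude 68.8750° S, longitude 153.0833° E.

68.8750° S, 153.0833° E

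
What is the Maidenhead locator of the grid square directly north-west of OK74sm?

Longitude subsquare s = 18; −1 → 17 = r.
Latitude subsquare m = 12; +1 → 13 = n.

OK74rn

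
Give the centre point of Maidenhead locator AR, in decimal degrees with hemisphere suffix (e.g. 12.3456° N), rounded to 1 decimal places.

85.0° N, 170.0° W

Field A=0, R=17: +0·20° lon, +17·10° lat → SW at lon -180°, lat 80°.
Cell spans 20° lon × 10° lat. Centre is SW corner plus half of each.
latitude 85.0° N, longitude 170.0° W.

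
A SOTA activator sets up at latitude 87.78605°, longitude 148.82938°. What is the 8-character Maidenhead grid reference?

Offset from 180°W / 90°S: lon 328.82938°, lat 177.78605°.
Field: lon ⌊328.82938/20⌋ = 16 → Q; lat ⌊177.78605/10⌋ = 17 → R.
Square: lon ⌊8.82938/2⌋ = 4; lat ⌊7.78605/1⌋ = 7.
Subsquare: lon ⌊0.82938/0.0833333⌋ = 9 → j; lat ⌊0.78605/0.0416667⌋ = 18 → s.
Extended square: lon ⌊0.07938/0.00833333⌋ = 9; lat ⌊0.03605/0.00416667⌋ = 8.

QR47js98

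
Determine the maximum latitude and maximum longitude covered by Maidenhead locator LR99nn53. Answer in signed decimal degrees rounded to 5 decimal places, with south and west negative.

Field L=11, R=17: +11·20° lon, +17·10° lat → SW at lon 40°, lat 80°.
Square 9, 9: +9·2° lon, +9·1° lat → SW at lon 58°, lat 89°.
Subsquare n=13, n=13: +13·0.0833333° lon, +13·0.0416667° lat → SW at lon 59.0833°, lat 89.5417°.
Extended square 5, 3: +5·0.00833333° lon, +3·0.00416667° lat → SW at lon 59.125°, lat 89.5542°.
Cell spans 0.00833333° lon × 0.00416667° lat. NE corner is SW corner plus one full cell.
latitude 89.55833, longitude 59.13333.

89.55833, 59.13333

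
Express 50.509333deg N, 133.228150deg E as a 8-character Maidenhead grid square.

Offset from 180°W / 90°S: lon 313.22815°, lat 140.50933°.
Field (20°×10°, letters A–R): lon ⌊313.22815/20⌋ = 15 → P; lat ⌊140.50933/10⌋ = 14 → O.
Square (2°×1°, digits 0–9): lon ⌊13.22815/2⌋ = 6; lat ⌊0.50933/1⌋ = 0.
Subsquare (5′×2.5′, letters a–x): lon ⌊1.22815/0.0833333⌋ = 14 → o; lat ⌊0.50933/0.0416667⌋ = 12 → m.
Extended square (30″×15″, digits 0–9): lon ⌊0.06148/0.00833333⌋ = 7; lat ⌊0.00933/0.00416667⌋ = 2.

PO60om72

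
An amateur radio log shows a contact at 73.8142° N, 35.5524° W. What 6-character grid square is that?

Add 180° to longitude and 90° to latitude: 144.4476, 163.8142.
Field: lon ⌊144.4476/20⌋ = 7 → H; lat ⌊163.8142/10⌋ = 16 → Q.
Square: lon ⌊4.4476/2⌋ = 2; lat ⌊3.8142/1⌋ = 3.
Subsquare: lon ⌊0.4476/0.0833333⌋ = 5 → f; lat ⌊0.8142/0.0416667⌋ = 19 → t.

HQ23ft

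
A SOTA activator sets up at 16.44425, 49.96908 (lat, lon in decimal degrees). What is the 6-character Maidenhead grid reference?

Offset from 180°W / 90°S: lon 229.9691°, lat 106.4442°.
Field (20°×10°, letters A–R): 229.9691/20 → 11 → L, 106.4442/10 → 10 → K; chars LK.
Square (2°×1°, digits 0–9): 9.9691/2 → 4, 6.4442/1 → 6; chars 46.
Subsquare (5′×2.5′, letters a–x): 1.9691/0.0833333 → 23 → x, 0.4442/0.0416667 → 10 → k; chars xk.

LK46xk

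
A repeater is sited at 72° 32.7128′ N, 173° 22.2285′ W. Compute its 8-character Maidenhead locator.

AQ32hn50

Offset from 180°W / 90°S: lon 6.62953°, lat 162.54521°.
Field (20°×10°, letters A–R): lon ⌊6.62953/20⌋ = 0 → A; lat ⌊162.54521/10⌋ = 16 → Q.
Square (2°×1°, digits 0–9): lon ⌊6.62953/2⌋ = 3; lat ⌊2.54521/1⌋ = 2.
Subsquare (5′×2.5′, letters a–x): lon ⌊0.62953/0.0833333⌋ = 7 → h; lat ⌊0.54521/0.0416667⌋ = 13 → n.
Extended square (30″×15″, digits 0–9): lon ⌊0.04619/0.00833333⌋ = 5; lat ⌊0.00355/0.00416667⌋ = 0.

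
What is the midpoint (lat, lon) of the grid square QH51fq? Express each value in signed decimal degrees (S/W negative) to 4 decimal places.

-18.3125, 150.4583

Field Q=16, H=7: +16·20° lon, +7·10° lat → SW at lon 140°, lat -20°.
Square 5, 1: +5·2° lon, +1·1° lat → SW at lon 150°, lat -19°.
Subsquare f=5, q=16: +5·0.0833333° lon, +16·0.0416667° lat → SW at lon 150.417°, lat -18.3333°.
Cell spans 0.0833333° lon × 0.0416667° lat. Centre is SW corner plus half of each.
latitude -18.3125, longitude 150.4583.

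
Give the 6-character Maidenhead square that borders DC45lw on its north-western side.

Longitude subsquare l = 11; −1 → 10 = k.
Latitude subsquare w = 22; +1 → 23 = x.

DC45kx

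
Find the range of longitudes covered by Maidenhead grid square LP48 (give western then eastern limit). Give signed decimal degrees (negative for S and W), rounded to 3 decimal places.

48.000, 50.000

Field L=11, P=15: +11·20° lon, +15·10° lat → SW at lon 40°, lat 60°.
Square 4, 8: +4·2° lon, +8·1° lat → SW at lon 48°, lat 68°.
Cell spans 2° lon × 1° lat.
west 48.000, east 50.000.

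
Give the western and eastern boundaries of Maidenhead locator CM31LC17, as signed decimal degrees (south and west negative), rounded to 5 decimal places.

-133.07500, -133.06667

Field C=2, M=12: +2·20° lon, +12·10° lat → SW at lon -140°, lat 30°.
Square 3, 1: +3·2° lon, +1·1° lat → SW at lon -134°, lat 31°.
Subsquare l=11, c=2: +11·0.0833333° lon, +2·0.0416667° lat → SW at lon -133.083°, lat 31.0833°.
Extended square 1, 7: +1·0.00833333° lon, +7·0.00416667° lat → SW at lon -133.075°, lat 31.1125°.
Cell spans 0.00833333° lon × 0.00416667° lat.
west -133.07500, east -133.06667.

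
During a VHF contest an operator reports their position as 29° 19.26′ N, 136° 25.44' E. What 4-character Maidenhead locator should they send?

PL89

Offset from 180°W / 90°S: lon 316.42°, lat 119.32°.
Field: 316.42/20 → 15 → P, 119.32/10 → 11 → L; chars PL.
Square: 16.42/2 → 8, 9.32/1 → 9; chars 89.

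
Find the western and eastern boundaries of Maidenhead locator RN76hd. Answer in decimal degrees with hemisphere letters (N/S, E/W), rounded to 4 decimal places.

Field R=17, N=13: +17·20° lon, +13·10° lat → SW at lon 160°, lat 40°.
Square 7, 6: +7·2° lon, +6·1° lat → SW at lon 174°, lat 46°.
Subsquare h=7, d=3: +7·0.0833333° lon, +3·0.0416667° lat → SW at lon 174.583°, lat 46.125°.
Cell spans 0.0833333° lon × 0.0416667° lat.
west 174.5833° E, east 174.6667° E.

174.5833° E, 174.6667° E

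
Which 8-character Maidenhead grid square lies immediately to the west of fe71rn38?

FE71rn28

Longitude extended square 3; −1 → 2.
The latitude characters are unchanged.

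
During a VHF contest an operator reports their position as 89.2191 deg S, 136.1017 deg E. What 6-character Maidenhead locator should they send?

PA80bs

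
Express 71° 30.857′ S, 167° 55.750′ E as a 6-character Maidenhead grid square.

Offset from 180°W / 90°S: lon 347.9292°, lat 18.4857°.
Field: lon ⌊347.9292/20⌋ = 17 → R; lat ⌊18.4857/10⌋ = 1 → B.
Square: lon ⌊7.9292/2⌋ = 3; lat ⌊8.4857/1⌋ = 8.
Subsquare: lon ⌊1.9292/0.0833333⌋ = 23 → x; lat ⌊0.4857/0.0416667⌋ = 11 → l.

RB38xl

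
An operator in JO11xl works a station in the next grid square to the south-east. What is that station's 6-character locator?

Longitude subsquare x = 23; +1 → 24, wraps to 0 = a, carry into square.
Longitude square 1; +1 → 2.
Latitude subsquare l = 11; −1 → 10 = k.

JO21ak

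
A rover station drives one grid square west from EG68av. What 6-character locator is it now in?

EG58xv

Longitude subsquare a = 0; −1 → -1, wraps to 23 = x, carry into square.
Longitude square 6; −1 → 5.
The latitude characters are unchanged.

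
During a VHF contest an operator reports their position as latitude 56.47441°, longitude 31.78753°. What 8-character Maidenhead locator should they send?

KO56vl43

Add 180° to longitude and 90° to latitude: 211.78753, 146.47441.
Field (20°×10°, letters A–R): lon ⌊211.78753/20⌋ = 10 → K; lat ⌊146.47441/10⌋ = 14 → O.
Square (2°×1°, digits 0–9): lon ⌊11.78753/2⌋ = 5; lat ⌊6.47441/1⌋ = 6.
Subsquare (5′×2.5′, letters a–x): lon ⌊1.78753/0.0833333⌋ = 21 → v; lat ⌊0.47441/0.0416667⌋ = 11 → l.
Extended square (30″×15″, digits 0–9): lon ⌊0.03753/0.00833333⌋ = 4; lat ⌊0.01608/0.00416667⌋ = 3.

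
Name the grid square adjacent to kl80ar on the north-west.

Longitude subsquare a = 0; −1 → -1, wraps to 23 = x, carry into square.
Longitude square 8; −1 → 7.
Latitude subsquare r = 17; +1 → 18 = s.

KL70xs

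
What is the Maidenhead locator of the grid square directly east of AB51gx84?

AB51gx94

Longitude extended square 8; +1 → 9.
The latitude characters are unchanged.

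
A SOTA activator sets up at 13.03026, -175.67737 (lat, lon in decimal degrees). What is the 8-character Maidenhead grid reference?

Shift to the Maidenhead origin (180°W, 90°S): lon 4.32263, lat 103.03026.
Field (20°×10°, letters A–R): 4.32263/20 → 0 → A, 103.03026/10 → 10 → K; chars AK.
Square (2°×1°, digits 0–9): 4.32263/2 → 2, 3.03026/1 → 3; chars 23.
Subsquare (5′×2.5′, letters a–x): 0.32263/0.0833333 → 3 → d, 0.03026/0.0416667 → 0 → a; chars da.
Extended square (30″×15″, digits 0–9): 0.07263/0.00833333 → 8, 0.03026/0.00416667 → 7; chars 87.

AK23da87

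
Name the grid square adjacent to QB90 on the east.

RB00

Longitude square 9; +1 → 10, wraps to 0, carry into field.
Longitude field Q = 16; +1 → 17 = R.
The latitude characters are unchanged.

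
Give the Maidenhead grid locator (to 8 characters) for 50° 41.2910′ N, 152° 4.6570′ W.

Shift to the Maidenhead origin (180°W, 90°S): lon 27.92238, lat 140.68818.
Field: lon ⌊27.92238/20⌋ = 1 → B; lat ⌊140.68818/10⌋ = 14 → O.
Square: lon ⌊7.92238/2⌋ = 3; lat ⌊0.68818/1⌋ = 0.
Subsquare: lon ⌊1.92238/0.0833333⌋ = 23 → x; lat ⌊0.68818/0.0416667⌋ = 16 → q.
Extended square: lon ⌊0.00572/0.00833333⌋ = 0; lat ⌊0.02152/0.00416667⌋ = 5.

BO30xq05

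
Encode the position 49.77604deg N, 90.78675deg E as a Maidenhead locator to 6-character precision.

NN59js

Offset from 180°W / 90°S: lon 270.7867°, lat 139.7760°.
Field (20°×10°, letters A–R): 270.7867/20 → 13 → N, 139.7760/10 → 13 → N; chars NN.
Square (2°×1°, digits 0–9): 10.7867/2 → 5, 9.7760/1 → 9; chars 59.
Subsquare (5′×2.5′, letters a–x): 0.7867/0.0833333 → 9 → j, 0.7760/0.0416667 → 18 → s; chars js.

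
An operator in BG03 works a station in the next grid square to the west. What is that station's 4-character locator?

Longitude square 0; −1 → -1, wraps to 9, carry into field.
Longitude field B = 1; −1 → 0 = A.
The latitude characters are unchanged.

AG93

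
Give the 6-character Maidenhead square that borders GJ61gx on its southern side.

Latitude subsquare x = 23; −1 → 22 = w.
The longitude characters are unchanged.

GJ61gw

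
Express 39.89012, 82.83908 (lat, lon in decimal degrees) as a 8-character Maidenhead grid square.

NM19kv03

Shift to the Maidenhead origin (180°W, 90°S): lon 262.83908, lat 129.89012.
Field: 262.83908/20 → 13 → N, 129.89012/10 → 12 → M; chars NM.
Square: 2.83908/2 → 1, 9.89012/1 → 9; chars 19.
Subsquare: 0.83908/0.0833333 → 10 → k, 0.89012/0.0416667 → 21 → v; chars kv.
Extended square: 0.00575/0.00833333 → 0, 0.01512/0.00416667 → 3; chars 03.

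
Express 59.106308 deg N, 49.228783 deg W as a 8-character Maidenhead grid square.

GO59jc25

Offset from 180°W / 90°S: lon 130.77122°, lat 149.10631°.
Field: 130.77122/20 → 6 → G, 149.10631/10 → 14 → O; chars GO.
Square: 10.77122/2 → 5, 9.10631/1 → 9; chars 59.
Subsquare: 0.77122/0.0833333 → 9 → j, 0.10631/0.0416667 → 2 → c; chars jc.
Extended square: 0.02122/0.00833333 → 2, 0.02297/0.00416667 → 5; chars 25.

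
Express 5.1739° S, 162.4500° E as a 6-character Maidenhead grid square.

RI14ft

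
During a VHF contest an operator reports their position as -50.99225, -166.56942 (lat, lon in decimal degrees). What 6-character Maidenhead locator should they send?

AD69ra

Shift to the Maidenhead origin (180°W, 90°S): lon 13.4306, lat 39.0078.
Field: lon ⌊13.4306/20⌋ = 0 → A; lat ⌊39.0078/10⌋ = 3 → D.
Square: lon ⌊13.4306/2⌋ = 6; lat ⌊9.0078/1⌋ = 9.
Subsquare: lon ⌊1.4306/0.0833333⌋ = 17 → r; lat ⌊0.0078/0.0416667⌋ = 0 → a.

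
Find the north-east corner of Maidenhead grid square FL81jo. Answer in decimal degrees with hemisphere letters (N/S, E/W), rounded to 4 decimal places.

21.6250° N, 63.1667° W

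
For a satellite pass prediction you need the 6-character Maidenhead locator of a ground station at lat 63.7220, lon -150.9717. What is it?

BP43mr

Offset from 180°W / 90°S: lon 29.0283°, lat 153.7220°.
Field: lon ⌊29.0283/20⌋ = 1 → B; lat ⌊153.7220/10⌋ = 15 → P.
Square: lon ⌊9.0283/2⌋ = 4; lat ⌊3.7220/1⌋ = 3.
Subsquare: lon ⌊1.0283/0.0833333⌋ = 12 → m; lat ⌊0.7220/0.0416667⌋ = 17 → r.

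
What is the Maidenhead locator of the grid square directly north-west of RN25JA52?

RN25ja43

Longitude extended square 5; −1 → 4.
Latitude extended square 2; +1 → 3.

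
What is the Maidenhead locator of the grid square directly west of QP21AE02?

QP11xe92

Longitude extended square 0; −1 → -1, wraps to 9, carry into subsquare.
Longitude subsquare a = 0; −1 → -1, wraps to 23 = x, carry into square.
Longitude square 2; −1 → 1.
The latitude characters are unchanged.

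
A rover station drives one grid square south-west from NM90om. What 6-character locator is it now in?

NM90nl

Longitude subsquare o = 14; −1 → 13 = n.
Latitude subsquare m = 12; −1 → 11 = l.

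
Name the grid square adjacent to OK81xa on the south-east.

Longitude subsquare x = 23; +1 → 24, wraps to 0 = a, carry into square.
Longitude square 8; +1 → 9.
Latitude subsquare a = 0; −1 → -1, wraps to 23 = x, carry into square.
Latitude square 1; −1 → 0.

OK90ax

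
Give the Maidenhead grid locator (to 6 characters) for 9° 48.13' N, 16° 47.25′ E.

JJ89jt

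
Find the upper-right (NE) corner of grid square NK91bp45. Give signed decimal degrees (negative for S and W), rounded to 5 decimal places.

11.65000, 98.12500

Field N=13, K=10: +13·20° lon, +10·10° lat → SW at lon 80°, lat 10°.
Square 9, 1: +9·2° lon, +1·1° lat → SW at lon 98°, lat 11°.
Subsquare b=1, p=15: +1·0.0833333° lon, +15·0.0416667° lat → SW at lon 98.0833°, lat 11.625°.
Extended square 4, 5: +4·0.00833333° lon, +5·0.00416667° lat → SW at lon 98.1167°, lat 11.6458°.
Cell spans 0.00833333° lon × 0.00416667° lat. NE corner is SW corner plus one full cell.
latitude 11.65000, longitude 98.12500.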